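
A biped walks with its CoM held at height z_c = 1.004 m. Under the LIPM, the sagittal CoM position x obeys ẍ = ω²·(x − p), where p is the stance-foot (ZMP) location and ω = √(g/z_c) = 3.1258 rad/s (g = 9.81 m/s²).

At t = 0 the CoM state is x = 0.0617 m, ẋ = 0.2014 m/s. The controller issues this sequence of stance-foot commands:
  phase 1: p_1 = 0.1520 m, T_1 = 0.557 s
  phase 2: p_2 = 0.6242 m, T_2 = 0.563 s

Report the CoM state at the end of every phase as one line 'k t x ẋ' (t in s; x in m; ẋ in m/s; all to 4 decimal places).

1 0.5570 0.0647 -0.1882
2 1.1200 -1.2195 -5.4946

phase 1: p=0.1520, T=0.557, ωT=1.741071, cosh=2.939389, sinh=2.764057; start (x,ẋ)=(0.061700, 0.201400) → end (x,ẋ)=(0.064665, -0.188189)
phase 2: p=0.6242, T=0.563, ωT=1.759825, cosh=2.991749, sinh=2.819674; start (x,ẋ)=(0.064665, -0.188189) → end (x,ẋ)=(-1.219545, -5.494604)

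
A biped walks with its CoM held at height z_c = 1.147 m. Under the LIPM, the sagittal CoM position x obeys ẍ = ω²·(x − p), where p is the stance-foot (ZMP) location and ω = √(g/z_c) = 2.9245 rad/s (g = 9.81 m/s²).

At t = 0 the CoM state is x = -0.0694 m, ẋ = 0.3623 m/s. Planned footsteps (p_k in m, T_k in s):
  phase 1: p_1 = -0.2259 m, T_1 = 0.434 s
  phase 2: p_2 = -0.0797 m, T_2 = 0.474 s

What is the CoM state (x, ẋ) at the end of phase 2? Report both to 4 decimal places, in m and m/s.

phase 1: p=-0.2259, T=0.434, ωT=1.269233, cosh=1.919585, sinh=1.638538; start (x,ẋ)=(-0.069400, 0.362300) → end (x,ẋ)=(0.277504, 1.445398)
phase 2: p=-0.0797, T=0.474, ωT=1.386213, cosh=2.124847, sinh=1.874827; start (x,ẋ)=(0.277504, 1.445398) → end (x,ẋ)=(1.605915, 5.029778)

x = 1.6059, ẋ = 5.0298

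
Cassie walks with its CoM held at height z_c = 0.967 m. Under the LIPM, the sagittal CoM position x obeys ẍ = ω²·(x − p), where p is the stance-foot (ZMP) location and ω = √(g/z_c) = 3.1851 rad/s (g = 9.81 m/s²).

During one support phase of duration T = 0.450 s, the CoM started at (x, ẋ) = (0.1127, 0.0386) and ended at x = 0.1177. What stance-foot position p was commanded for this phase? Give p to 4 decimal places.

ωT = 3.1851·0.450 = 1.433295; cosh(ωT) = 2.215506, sinh(ωT) = 1.976985
x(T) = p + (x₀−p)·cosh(ωT) + (ẋ₀/ω)·sinh(ωT) ⇒ p·(1 − cosh) = x(T) − x₀·cosh − (ẋ₀/ω)·sinh
numerator   = 0.1177 − (0.1127)·2.215506 − (0.0386/3.1851)·1.976985 = -0.155946
denominator = 1 − 2.215506 = -1.215506
p = -0.155946 / -1.215506 = 0.1283

p = 0.1283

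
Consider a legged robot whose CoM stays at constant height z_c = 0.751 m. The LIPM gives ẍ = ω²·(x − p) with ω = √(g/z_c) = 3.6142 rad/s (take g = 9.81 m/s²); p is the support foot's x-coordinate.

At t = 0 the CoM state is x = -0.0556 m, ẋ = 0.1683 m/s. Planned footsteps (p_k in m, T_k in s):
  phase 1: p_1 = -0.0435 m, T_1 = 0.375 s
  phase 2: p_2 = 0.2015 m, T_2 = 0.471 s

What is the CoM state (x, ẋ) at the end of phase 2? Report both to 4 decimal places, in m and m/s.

x = -0.1276, ẋ = -1.0182

phase 1: p=-0.0435, T=0.375, ωT=1.355325, cosh=2.067942, sinh=1.810079; start (x,ẋ)=(-0.055600, 0.168300) → end (x,ẋ)=(0.015767, 0.268877)
phase 2: p=0.2015, T=0.471, ωT=1.702288, cosh=2.834377, sinh=2.652111; start (x,ẋ)=(0.015767, 0.268877) → end (x,ẋ)=(-0.127636, -1.018205)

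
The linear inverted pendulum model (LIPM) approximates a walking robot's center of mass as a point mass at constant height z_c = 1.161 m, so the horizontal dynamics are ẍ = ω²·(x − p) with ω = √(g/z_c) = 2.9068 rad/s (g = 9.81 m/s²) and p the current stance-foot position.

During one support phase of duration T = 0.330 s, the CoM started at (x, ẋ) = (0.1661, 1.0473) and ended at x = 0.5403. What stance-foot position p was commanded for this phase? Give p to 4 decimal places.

ωT = 2.9068·0.330 = 0.959244; cosh(ωT) = 1.496453, sinh(ωT) = 1.113270
x(T) = p + (x₀−p)·cosh(ωT) + (ẋ₀/ω)·sinh(ωT) ⇒ p·(1 − cosh) = x(T) − x₀·cosh − (ẋ₀/ω)·sinh
numerator   = 0.5403 − (0.1661)·1.496453 − (1.0473/2.9068)·1.113270 = -0.109364
denominator = 1 − 1.496453 = -0.496453
p = -0.109364 / -0.496453 = 0.2203

p = 0.2203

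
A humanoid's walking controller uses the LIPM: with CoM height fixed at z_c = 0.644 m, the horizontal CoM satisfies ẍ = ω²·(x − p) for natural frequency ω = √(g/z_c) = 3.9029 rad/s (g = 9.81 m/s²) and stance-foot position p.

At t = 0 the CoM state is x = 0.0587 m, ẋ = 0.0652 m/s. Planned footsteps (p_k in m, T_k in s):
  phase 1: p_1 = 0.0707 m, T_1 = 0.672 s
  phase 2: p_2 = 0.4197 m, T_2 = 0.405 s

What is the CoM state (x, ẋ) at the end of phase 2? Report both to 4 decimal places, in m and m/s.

phase 1: p=0.0707, T=0.672, ωT=2.622749, cosh=6.923068, sinh=6.850465; start (x,ẋ)=(0.058700, 0.065200) → end (x,ẋ)=(0.102064, 0.130544)
phase 2: p=0.4197, T=0.405, ωT=1.580674, cosh=2.532034, sinh=2.326198; start (x,ẋ)=(0.102064, 0.130544) → end (x,ẋ)=(-0.306759, -2.553251)

x = -0.3068, ẋ = -2.5533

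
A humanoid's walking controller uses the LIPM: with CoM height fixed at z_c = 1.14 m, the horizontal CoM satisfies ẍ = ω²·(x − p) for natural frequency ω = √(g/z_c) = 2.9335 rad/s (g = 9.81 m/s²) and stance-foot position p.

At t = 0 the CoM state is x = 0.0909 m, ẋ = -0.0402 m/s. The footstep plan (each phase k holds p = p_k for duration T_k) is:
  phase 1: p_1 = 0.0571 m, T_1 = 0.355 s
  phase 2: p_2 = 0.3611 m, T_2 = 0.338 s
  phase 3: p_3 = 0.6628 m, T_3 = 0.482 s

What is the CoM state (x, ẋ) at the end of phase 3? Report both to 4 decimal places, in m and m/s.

phase 1: p=0.0571, T=0.355, ωT=1.041392, cosh=1.593061, sinh=1.240098; start (x,ẋ)=(0.090900, -0.040200) → end (x,ẋ)=(0.093951, 0.058918)
phase 2: p=0.3611, T=0.338, ωT=0.991523, cosh=1.533174, sinh=1.162163; start (x,ẋ)=(0.093951, 0.058918) → end (x,ẋ)=(-0.025144, -0.820433)
phase 3: p=0.6628, T=0.482, ωT=1.413947, cosh=2.177668, sinh=1.934486; start (x,ẋ)=(-0.025144, -0.820433) → end (x,ẋ)=(-1.376345, -5.690585)

x = -1.3763, ẋ = -5.6906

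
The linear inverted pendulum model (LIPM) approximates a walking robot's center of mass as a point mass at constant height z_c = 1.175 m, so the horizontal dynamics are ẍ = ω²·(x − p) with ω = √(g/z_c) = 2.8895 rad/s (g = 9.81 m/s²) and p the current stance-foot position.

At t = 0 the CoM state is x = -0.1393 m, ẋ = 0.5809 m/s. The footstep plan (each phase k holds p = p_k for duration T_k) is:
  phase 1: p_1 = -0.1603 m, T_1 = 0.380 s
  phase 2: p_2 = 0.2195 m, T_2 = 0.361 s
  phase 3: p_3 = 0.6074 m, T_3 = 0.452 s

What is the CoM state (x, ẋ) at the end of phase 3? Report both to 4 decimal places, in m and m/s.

phase 1: p=-0.1603, T=0.380, ωT=1.098010, cosh=1.665864, sinh=1.332330; start (x,ẋ)=(-0.139300, 0.580900) → end (x,ẋ)=(0.142532, 1.048545)
phase 2: p=0.2195, T=0.361, ωT=1.043109, cosh=1.595193, sinh=1.242835; start (x,ẋ)=(0.142532, 1.048545) → end (x,ẋ)=(0.547724, 1.396228)
phase 3: p=0.6074, T=0.452, ωT=1.306054, cosh=1.981232, sinh=1.710346; start (x,ẋ)=(0.547724, 1.396228) → end (x,ẋ)=(1.315619, 2.471328)

x = 1.3156, ẋ = 2.4713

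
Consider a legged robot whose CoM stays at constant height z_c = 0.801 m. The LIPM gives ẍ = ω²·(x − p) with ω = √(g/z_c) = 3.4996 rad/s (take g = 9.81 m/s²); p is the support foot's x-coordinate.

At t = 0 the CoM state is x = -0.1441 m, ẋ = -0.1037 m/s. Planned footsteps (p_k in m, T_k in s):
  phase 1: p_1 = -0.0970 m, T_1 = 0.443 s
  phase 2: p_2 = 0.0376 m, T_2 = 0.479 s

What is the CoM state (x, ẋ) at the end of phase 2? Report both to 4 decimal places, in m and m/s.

x = -1.3017, ẋ = -4.5966

phase 1: p=-0.0970, T=0.443, ωT=1.550323, cosh=2.462585, sinh=2.250406; start (x,ẋ)=(-0.144100, -0.103700) → end (x,ẋ)=(-0.279672, -0.626307)
phase 2: p=0.0376, T=0.479, ωT=1.676308, cosh=2.766424, sinh=2.579361; start (x,ẋ)=(-0.279672, -0.626307) → end (x,ẋ)=(-1.301724, -4.596558)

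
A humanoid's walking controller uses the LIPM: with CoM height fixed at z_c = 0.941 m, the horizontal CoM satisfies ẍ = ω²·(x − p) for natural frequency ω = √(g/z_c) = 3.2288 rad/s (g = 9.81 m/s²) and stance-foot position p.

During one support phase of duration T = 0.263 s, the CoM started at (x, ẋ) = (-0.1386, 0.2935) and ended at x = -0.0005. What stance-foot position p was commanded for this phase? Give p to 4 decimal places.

p = -0.2726

ωT = 3.2288·0.263 = 0.849174; cosh(ωT) = 1.382742, sinh(ωT) = 0.954974
x(T) = p + (x₀−p)·cosh(ωT) + (ẋ₀/ω)·sinh(ωT) ⇒ p·(1 − cosh) = x(T) − x₀·cosh − (ẋ₀/ω)·sinh
numerator   = -0.0005 − (-0.1386)·1.382742 − (0.2935/3.2288)·0.954974 = 0.104340
denominator = 1 − 1.382742 = -0.382742
p = 0.104340 / -0.382742 = -0.2726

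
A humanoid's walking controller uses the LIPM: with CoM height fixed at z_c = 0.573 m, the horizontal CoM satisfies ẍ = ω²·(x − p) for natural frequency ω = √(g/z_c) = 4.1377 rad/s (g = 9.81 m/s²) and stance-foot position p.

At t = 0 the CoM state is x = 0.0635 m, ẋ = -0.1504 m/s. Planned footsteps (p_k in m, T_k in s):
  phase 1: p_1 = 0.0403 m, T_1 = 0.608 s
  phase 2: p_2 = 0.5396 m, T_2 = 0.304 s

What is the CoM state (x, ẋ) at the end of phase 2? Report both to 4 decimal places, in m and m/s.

phase 1: p=0.0403, T=0.608, ωT=2.515722, cosh=6.228170, sinh=6.147366; start (x,ẋ)=(0.063500, -0.150400) → end (x,ẋ)=(-0.038655, -0.346603)
phase 2: p=0.5396, T=0.304, ωT=1.257861, cosh=1.901075, sinh=1.616813; start (x,ẋ)=(-0.038655, -0.346603) → end (x,ẋ)=(-0.695142, -4.527380)

x = -0.6951, ẋ = -4.5274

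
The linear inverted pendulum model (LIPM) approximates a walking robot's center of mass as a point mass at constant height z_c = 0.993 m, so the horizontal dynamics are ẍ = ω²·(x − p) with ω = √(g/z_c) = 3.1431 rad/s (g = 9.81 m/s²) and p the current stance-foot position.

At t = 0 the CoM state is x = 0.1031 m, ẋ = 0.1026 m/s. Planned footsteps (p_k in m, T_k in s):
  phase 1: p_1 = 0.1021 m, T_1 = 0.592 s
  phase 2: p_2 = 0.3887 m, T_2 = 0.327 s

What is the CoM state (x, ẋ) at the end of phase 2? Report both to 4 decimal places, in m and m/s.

x = 0.2383, ẋ = -0.1450

phase 1: p=0.1021, T=0.592, ωT=1.860715, cosh=3.291947, sinh=3.136386; start (x,ẋ)=(0.103100, 0.102600) → end (x,ẋ)=(0.207773, 0.347612)
phase 2: p=0.3887, T=0.327, ωT=1.027794, cosh=1.576344, sinh=1.218549; start (x,ẋ)=(0.207773, 0.347612) → end (x,ẋ)=(0.238262, -0.144999)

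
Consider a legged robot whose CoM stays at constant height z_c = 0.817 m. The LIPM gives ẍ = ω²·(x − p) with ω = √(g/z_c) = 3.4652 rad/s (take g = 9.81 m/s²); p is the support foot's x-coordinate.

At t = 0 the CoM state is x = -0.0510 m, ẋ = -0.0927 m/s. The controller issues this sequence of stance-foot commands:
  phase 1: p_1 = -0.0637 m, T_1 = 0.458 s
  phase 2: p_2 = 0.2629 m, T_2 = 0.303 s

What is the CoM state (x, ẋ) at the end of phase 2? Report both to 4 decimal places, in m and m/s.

x = -0.3576, ẋ = -1.7640

phase 1: p=-0.0637, T=0.458, ωT=1.587062, cosh=2.546943, sinh=2.342418; start (x,ẋ)=(-0.051000, -0.092700) → end (x,ẋ)=(-0.094017, -0.133016)
phase 2: p=0.2629, T=0.303, ωT=1.049956, cosh=1.603739, sinh=1.253785; start (x,ẋ)=(-0.094017, -0.133016) → end (x,ẋ)=(-0.357631, -1.763994)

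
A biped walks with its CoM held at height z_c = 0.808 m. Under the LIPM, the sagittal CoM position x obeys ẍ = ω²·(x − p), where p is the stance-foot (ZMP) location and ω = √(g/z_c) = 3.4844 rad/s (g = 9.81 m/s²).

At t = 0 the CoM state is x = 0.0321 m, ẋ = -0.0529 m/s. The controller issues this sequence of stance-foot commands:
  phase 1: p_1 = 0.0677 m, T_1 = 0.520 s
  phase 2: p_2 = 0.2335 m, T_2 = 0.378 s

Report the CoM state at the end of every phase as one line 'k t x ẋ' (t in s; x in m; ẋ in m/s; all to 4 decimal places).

1 0.5200 -0.0894 -0.5358
2 0.8980 -0.6788 -3.0209

phase 1: p=0.0677, T=0.520, ωT=1.811888, cosh=3.142670, sinh=2.979325; start (x,ẋ)=(0.032100, -0.052900) → end (x,ẋ)=(-0.089411, -0.535817)
phase 2: p=0.2335, T=0.378, ωT=1.317103, cosh=2.000252, sinh=1.732341; start (x,ẋ)=(-0.089411, -0.535817) → end (x,ẋ)=(-0.678796, -3.020914)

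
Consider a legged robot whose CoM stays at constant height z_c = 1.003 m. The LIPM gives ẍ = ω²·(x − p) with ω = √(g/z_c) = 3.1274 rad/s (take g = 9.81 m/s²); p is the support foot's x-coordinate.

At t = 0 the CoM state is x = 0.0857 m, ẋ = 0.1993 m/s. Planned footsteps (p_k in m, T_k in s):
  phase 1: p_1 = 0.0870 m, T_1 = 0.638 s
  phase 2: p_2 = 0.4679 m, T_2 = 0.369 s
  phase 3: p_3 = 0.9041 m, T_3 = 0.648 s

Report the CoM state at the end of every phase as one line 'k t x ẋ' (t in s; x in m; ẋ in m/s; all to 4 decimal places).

1 0.6380 0.3121 0.7317
2 1.0070 0.5304 0.5800
3 1.6550 0.1532 -2.1180

phase 1: p=0.0870, T=0.638, ωT=1.995281, cosh=3.745123, sinh=3.609148; start (x,ẋ)=(0.085700, 0.199300) → end (x,ẋ)=(0.312132, 0.731730)
phase 2: p=0.4679, T=0.369, ωT=1.154011, cosh=1.743127, sinh=1.427758; start (x,ẋ)=(0.312132, 0.731730) → end (x,ẋ)=(0.530434, 0.579966)
phase 3: p=0.9041, T=0.648, ωT=2.026555, cosh=3.859846, sinh=3.728057; start (x,ẋ)=(0.530434, 0.579966) → end (x,ẋ)=(0.153162, -2.118041)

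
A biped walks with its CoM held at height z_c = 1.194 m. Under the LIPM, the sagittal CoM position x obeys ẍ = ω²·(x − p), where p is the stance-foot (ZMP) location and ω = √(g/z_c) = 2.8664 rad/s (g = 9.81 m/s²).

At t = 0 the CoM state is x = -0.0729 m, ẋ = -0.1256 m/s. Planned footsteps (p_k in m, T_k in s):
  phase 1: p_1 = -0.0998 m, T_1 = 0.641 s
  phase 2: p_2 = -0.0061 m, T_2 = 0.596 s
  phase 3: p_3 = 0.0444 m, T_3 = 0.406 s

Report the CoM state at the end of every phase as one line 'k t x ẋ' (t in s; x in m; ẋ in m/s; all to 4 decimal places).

1 0.6410 -0.1473 -0.1684
2 1.2370 -0.5654 -1.5604
3 1.6430 -1.8136 -5.2673

phase 1: p=-0.0998, T=0.641, ωT=1.837362, cosh=3.219595, sinh=3.060358; start (x,ẋ)=(-0.072900, -0.125600) → end (x,ẋ)=(-0.147292, -0.168409)
phase 2: p=-0.0061, T=0.596, ωT=1.708374, cosh=2.850570, sinh=2.669410; start (x,ẋ)=(-0.147292, -0.168409) → end (x,ẋ)=(-0.565412, -1.560403)
phase 3: p=0.0444, T=0.406, ωT=1.163758, cosh=1.757128, sinh=1.444817; start (x,ẋ)=(-0.565412, -1.560403) → end (x,ẋ)=(-1.813643, -5.267318)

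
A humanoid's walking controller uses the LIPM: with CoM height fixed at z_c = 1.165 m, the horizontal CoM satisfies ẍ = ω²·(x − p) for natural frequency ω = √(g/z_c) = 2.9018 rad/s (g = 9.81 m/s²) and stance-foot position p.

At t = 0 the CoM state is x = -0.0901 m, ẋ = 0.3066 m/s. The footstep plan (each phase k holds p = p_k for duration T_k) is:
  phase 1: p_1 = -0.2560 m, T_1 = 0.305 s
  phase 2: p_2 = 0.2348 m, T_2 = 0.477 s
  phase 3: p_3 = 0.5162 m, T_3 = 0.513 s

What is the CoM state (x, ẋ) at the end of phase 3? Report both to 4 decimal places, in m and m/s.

x = 1.3265, ẋ = 2.6121

phase 1: p=-0.2560, T=0.305, ωT=0.885049, cosh=1.417899, sinh=1.005205; start (x,ẋ)=(-0.090100, 0.306600) → end (x,ẋ)=(0.085438, 0.918642)
phase 2: p=0.2348, T=0.477, ωT=1.384159, cosh=2.121000, sinh=1.870466; start (x,ẋ)=(0.085438, 0.918642) → end (x,ẋ)=(0.510148, 1.137744)
phase 3: p=0.5162, T=0.513, ωT=1.488623, cosh=2.328337, sinh=2.102654; start (x,ẋ)=(0.510148, 1.137744) → end (x,ẋ)=(1.326523, 2.612128)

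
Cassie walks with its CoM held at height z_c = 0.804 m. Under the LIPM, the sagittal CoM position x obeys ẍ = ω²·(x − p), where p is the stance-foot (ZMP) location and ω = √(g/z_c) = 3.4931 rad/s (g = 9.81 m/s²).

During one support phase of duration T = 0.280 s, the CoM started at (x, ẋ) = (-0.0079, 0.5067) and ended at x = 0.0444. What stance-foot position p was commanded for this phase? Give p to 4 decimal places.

ωT = 3.4931·0.280 = 0.978068; cosh(ωT) = 1.517675, sinh(ωT) = 1.141638
x(T) = p + (x₀−p)·cosh(ωT) + (ẋ₀/ω)·sinh(ωT) ⇒ p·(1 − cosh) = x(T) − x₀·cosh − (ẋ₀/ω)·sinh
numerator   = 0.0444 − (-0.0079)·1.517675 − (0.5067/3.4931)·1.141638 = -0.109213
denominator = 1 − 1.517675 = -0.517675
p = -0.109213 / -0.517675 = 0.2110

p = 0.2110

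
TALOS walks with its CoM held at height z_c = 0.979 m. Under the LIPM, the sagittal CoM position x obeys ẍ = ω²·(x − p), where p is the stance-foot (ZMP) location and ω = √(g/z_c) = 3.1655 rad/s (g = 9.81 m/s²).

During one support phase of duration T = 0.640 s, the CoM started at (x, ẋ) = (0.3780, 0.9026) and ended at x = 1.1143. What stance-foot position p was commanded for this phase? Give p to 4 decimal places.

ωT = 3.1655·0.640 = 2.025920; cosh(ωT) = 3.857478, sinh(ωT) = 3.725606
x(T) = p + (x₀−p)·cosh(ωT) + (ẋ₀/ω)·sinh(ωT) ⇒ p·(1 − cosh) = x(T) − x₀·cosh − (ẋ₀/ω)·sinh
numerator   = 1.1143 − (0.3780)·3.857478 − (0.9026/3.1655)·3.725606 = -1.406134
denominator = 1 − 3.857478 = -2.857478
p = -1.406134 / -2.857478 = 0.4921

p = 0.4921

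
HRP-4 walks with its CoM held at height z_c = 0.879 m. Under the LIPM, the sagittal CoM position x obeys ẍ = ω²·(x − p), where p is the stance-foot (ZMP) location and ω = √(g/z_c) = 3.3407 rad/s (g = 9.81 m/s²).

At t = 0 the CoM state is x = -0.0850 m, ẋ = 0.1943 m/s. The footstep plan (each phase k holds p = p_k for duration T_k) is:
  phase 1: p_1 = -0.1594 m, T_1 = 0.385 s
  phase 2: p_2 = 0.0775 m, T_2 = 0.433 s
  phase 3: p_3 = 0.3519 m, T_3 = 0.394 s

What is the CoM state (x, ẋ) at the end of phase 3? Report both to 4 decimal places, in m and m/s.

x = 1.7197, ẋ = 4.8643

phase 1: p=-0.1594, T=0.385, ωT=1.286169, cosh=1.947613, sinh=1.671285; start (x,ẋ)=(-0.085000, 0.194300) → end (x,ẋ)=(0.082707, 0.793816)
phase 2: p=0.0775, T=0.433, ωT=1.446523, cosh=2.241853, sinh=2.006465; start (x,ẋ)=(0.082707, 0.793816) → end (x,ẋ)=(0.565948, 1.814519)
phase 3: p=0.3519, T=0.394, ωT=1.316236, cosh=1.998750, sinh=1.730607; start (x,ẋ)=(0.565948, 1.814519) → end (x,ẋ)=(1.719718, 4.864277)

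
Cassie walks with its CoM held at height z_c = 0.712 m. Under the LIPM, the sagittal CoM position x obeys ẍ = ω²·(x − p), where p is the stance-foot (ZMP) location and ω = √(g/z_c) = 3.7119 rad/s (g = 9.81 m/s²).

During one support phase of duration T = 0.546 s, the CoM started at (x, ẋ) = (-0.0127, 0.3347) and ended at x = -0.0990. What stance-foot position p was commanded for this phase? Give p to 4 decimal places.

ωT = 3.7119·0.546 = 2.026697; cosh(ωT) = 3.860376, sinh(ωT) = 3.728606
x(T) = p + (x₀−p)·cosh(ωT) + (ẋ₀/ω)·sinh(ωT) ⇒ p·(1 − cosh) = x(T) − x₀·cosh − (ẋ₀/ω)·sinh
numerator   = -0.0990 − (-0.0127)·3.860376 − (0.3347/3.7119)·3.728606 = -0.386180
denominator = 1 − 3.860376 = -2.860376
p = -0.386180 / -2.860376 = 0.1350

p = 0.1350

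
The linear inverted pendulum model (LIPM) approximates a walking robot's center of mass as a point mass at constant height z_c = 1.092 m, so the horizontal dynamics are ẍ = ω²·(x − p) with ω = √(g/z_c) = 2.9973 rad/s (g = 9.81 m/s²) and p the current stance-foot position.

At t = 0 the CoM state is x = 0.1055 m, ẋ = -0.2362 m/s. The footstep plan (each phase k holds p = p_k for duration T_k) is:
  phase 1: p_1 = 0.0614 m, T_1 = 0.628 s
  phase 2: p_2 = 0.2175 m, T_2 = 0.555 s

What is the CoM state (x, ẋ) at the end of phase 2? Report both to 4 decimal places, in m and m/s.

phase 1: p=0.0614, T=0.628, ωT=1.882304, cosh=3.360432, sinh=3.208193; start (x,ẋ)=(0.105500, -0.236200) → end (x,ẋ)=(-0.043224, -0.369672)
phase 2: p=0.2175, T=0.555, ωT=1.663502, cosh=2.733616, sinh=2.544142; start (x,ẋ)=(-0.043224, -0.369672) → end (x,ẋ)=(-0.809002, -2.998709)

x = -0.8090, ẋ = -2.9987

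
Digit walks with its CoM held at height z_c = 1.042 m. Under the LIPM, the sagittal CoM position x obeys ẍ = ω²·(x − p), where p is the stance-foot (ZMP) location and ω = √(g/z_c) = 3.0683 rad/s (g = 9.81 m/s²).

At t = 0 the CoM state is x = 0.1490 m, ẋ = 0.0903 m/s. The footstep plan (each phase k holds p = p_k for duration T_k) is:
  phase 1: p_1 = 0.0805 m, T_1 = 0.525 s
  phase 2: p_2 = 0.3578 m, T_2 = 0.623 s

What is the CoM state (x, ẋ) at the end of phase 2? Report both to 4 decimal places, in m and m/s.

x = 1.0584, ẋ = 2.2718

phase 1: p=0.0805, T=0.525, ωT=1.610858, cosh=2.603410, sinh=2.403693; start (x,ẋ)=(0.149000, 0.090300) → end (x,ẋ)=(0.329574, 0.740293)
phase 2: p=0.3578, T=0.623, ωT=1.911551, cosh=3.455711, sinh=3.307860; start (x,ẋ)=(0.329574, 0.740293) → end (x,ẋ)=(1.058351, 2.271759)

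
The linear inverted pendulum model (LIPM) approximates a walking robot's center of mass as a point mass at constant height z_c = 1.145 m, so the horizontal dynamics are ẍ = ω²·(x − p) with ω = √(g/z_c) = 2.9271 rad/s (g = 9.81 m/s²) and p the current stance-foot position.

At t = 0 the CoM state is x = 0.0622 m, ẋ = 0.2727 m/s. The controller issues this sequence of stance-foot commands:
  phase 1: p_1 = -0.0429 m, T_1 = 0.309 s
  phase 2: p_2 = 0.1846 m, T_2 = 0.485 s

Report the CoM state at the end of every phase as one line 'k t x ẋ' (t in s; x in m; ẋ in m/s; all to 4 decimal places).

1 0.3090 0.2044 0.7098
2 0.7940 0.7001 1.6667

phase 1: p=-0.0429, T=0.309, ωT=0.904474, cosh=1.437693, sinh=1.032939; start (x,ẋ)=(0.062200, 0.272700) → end (x,ẋ)=(0.204434, 0.709830)
phase 2: p=0.1846, T=0.485, ωT=1.419643, cosh=2.188723, sinh=1.946923; start (x,ẋ)=(0.204434, 0.709830) → end (x,ẋ)=(0.700146, 1.666653)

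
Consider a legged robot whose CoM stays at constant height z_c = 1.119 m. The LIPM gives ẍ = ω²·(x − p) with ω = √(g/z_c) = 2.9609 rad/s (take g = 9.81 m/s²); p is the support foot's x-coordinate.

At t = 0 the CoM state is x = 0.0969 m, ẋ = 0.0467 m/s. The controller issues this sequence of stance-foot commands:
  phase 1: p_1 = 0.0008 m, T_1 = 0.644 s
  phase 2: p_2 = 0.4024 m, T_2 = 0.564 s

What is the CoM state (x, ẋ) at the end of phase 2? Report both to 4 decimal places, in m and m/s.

phase 1: p=0.0008, T=0.644, ωT=1.906820, cosh=3.440099, sinh=3.291547; start (x,ẋ)=(0.096900, 0.046700) → end (x,ẋ)=(0.383309, 1.097237)
phase 2: p=0.4024, T=0.564, ωT=1.669948, cosh=2.750073, sinh=2.561816; start (x,ẋ)=(0.383309, 1.097237) → end (x,ẋ)=(1.299244, 2.872669)

x = 1.2992, ẋ = 2.8727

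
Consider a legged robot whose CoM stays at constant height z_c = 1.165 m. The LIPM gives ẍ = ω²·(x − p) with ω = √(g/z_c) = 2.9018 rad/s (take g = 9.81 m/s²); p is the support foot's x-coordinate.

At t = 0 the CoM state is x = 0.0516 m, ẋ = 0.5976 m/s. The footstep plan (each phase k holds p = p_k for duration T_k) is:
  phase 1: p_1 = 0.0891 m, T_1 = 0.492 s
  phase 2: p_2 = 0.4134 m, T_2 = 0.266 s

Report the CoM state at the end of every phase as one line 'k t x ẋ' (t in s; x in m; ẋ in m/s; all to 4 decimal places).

1 0.4920 0.4110 1.1036
2 0.7580 0.7339 1.4431

phase 1: p=0.0891, T=0.492, ωT=1.427686, cosh=2.204451, sinh=1.964588; start (x,ẋ)=(0.051600, 0.597600) → end (x,ẋ)=(0.411023, 1.103599)
phase 2: p=0.4134, T=0.266, ωT=0.771879, cosh=1.312986, sinh=0.850842; start (x,ẋ)=(0.411023, 1.103599) → end (x,ẋ)=(0.733867, 1.443139)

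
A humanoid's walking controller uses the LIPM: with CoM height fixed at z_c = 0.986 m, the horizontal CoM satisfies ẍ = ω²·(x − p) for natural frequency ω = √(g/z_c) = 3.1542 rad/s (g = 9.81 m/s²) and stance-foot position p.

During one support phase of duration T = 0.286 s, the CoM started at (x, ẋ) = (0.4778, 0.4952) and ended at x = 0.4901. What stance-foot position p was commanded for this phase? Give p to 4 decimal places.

ωT = 3.1542·0.286 = 0.902101; cosh(ωT) = 1.435246, sinh(ωT) = 1.029530
x(T) = p + (x₀−p)·cosh(ωT) + (ẋ₀/ω)·sinh(ωT) ⇒ p·(1 − cosh) = x(T) − x₀·cosh − (ẋ₀/ω)·sinh
numerator   = 0.4901 − (0.4778)·1.435246 − (0.4952/3.1542)·1.029530 = -0.357294
denominator = 1 − 1.435246 = -0.435246
p = -0.357294 / -0.435246 = 0.8209

p = 0.8209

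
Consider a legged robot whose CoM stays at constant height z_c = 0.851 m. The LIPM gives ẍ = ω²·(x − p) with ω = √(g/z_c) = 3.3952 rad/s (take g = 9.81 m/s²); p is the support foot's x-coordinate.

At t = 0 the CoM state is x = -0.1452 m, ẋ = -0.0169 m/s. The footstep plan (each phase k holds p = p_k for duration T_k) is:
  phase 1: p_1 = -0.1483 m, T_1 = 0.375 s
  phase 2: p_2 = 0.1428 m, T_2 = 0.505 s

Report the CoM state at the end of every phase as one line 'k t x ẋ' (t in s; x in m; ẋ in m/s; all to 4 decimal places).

phase 1: p=-0.1483, T=0.375, ωT=1.273200, cosh=1.926100, sinh=1.646166; start (x,ẋ)=(-0.145200, -0.016900) → end (x,ẋ)=(-0.150523, -0.015225)
phase 2: p=0.1428, T=0.505, ωT=1.714576, cosh=2.867180, sinh=2.687140; start (x,ẋ)=(-0.150523, -0.015225) → end (x,ẋ)=(-0.710260, -2.719750)

1 0.3750 -0.1505 -0.0152
2 0.8800 -0.7103 -2.7197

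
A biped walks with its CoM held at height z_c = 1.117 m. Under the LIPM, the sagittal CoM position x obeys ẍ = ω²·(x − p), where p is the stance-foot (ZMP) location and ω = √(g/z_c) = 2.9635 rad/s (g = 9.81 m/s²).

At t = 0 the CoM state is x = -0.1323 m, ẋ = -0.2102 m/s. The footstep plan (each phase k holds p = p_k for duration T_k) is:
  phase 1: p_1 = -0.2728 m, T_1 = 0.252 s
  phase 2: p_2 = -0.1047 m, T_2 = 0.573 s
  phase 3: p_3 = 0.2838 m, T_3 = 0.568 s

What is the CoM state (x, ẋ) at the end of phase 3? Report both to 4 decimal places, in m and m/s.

phase 1: p=-0.2728, T=0.252, ωT=0.746802, cosh=1.292060, sinh=0.818181; start (x,ẋ)=(-0.132300, -0.210200) → end (x,ẋ)=(-0.149299, 0.069076)
phase 2: p=-0.1047, T=0.573, ωT=1.698085, cosh=2.823256, sinh=2.640222; start (x,ẋ)=(-0.149299, 0.069076) → end (x,ẋ)=(-0.169073, -0.153935)
phase 3: p=0.2838, T=0.568, ωT=1.683268, cosh=2.784443, sinh=2.598677; start (x,ẋ)=(-0.169073, -0.153935) → end (x,ẋ)=(-1.112183, -3.916277)

x = -1.1122, ẋ = -3.9163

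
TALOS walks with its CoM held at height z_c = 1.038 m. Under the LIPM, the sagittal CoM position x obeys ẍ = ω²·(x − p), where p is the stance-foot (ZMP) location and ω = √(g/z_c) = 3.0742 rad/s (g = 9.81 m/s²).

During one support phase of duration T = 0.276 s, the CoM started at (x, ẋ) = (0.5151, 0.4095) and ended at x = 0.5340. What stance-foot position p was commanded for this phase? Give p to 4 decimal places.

ωT = 3.0742·0.276 = 0.848479; cosh(ωT) = 1.382078, sinh(ωT) = 0.954013
x(T) = p + (x₀−p)·cosh(ωT) + (ẋ₀/ω)·sinh(ωT) ⇒ p·(1 − cosh) = x(T) − x₀·cosh − (ẋ₀/ω)·sinh
numerator   = 0.5340 − (0.5151)·1.382078 − (0.4095/3.0742)·0.954013 = -0.304988
denominator = 1 − 1.382078 = -0.382078
p = -0.304988 / -0.382078 = 0.7982

p = 0.7982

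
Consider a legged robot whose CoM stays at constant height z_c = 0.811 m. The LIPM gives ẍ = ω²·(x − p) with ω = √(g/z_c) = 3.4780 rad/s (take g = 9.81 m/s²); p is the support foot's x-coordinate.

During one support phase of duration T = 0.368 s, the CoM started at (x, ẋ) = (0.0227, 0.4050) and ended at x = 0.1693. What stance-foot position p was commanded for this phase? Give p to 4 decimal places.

ωT = 3.4780·0.368 = 1.279904; cosh(ωT) = 1.937179, sinh(ωT) = 1.659115
x(T) = p + (x₀−p)·cosh(ωT) + (ẋ₀/ω)·sinh(ωT) ⇒ p·(1 − cosh) = x(T) − x₀·cosh − (ẋ₀/ω)·sinh
numerator   = 0.1693 − (0.0227)·1.937179 − (0.4050/3.4780)·1.659115 = -0.067872
denominator = 1 − 1.937179 = -0.937179
p = -0.067872 / -0.937179 = 0.0724

p = 0.0724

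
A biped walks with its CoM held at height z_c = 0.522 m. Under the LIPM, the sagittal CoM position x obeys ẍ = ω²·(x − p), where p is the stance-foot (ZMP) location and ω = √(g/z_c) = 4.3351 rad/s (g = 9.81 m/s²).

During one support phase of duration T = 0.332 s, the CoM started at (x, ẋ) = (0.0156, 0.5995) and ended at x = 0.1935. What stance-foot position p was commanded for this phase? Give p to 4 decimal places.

ωT = 4.3351·0.332 = 1.439253; cosh(ωT) = 2.227325, sinh(ωT) = 1.990220
x(T) = p + (x₀−p)·cosh(ωT) + (ẋ₀/ω)·sinh(ωT) ⇒ p·(1 − cosh) = x(T) − x₀·cosh − (ẋ₀/ω)·sinh
numerator   = 0.1935 − (0.0156)·2.227325 − (0.5995/4.3351)·1.990220 = -0.116473
denominator = 1 − 2.227325 = -1.227325
p = -0.116473 / -1.227325 = 0.0949

p = 0.0949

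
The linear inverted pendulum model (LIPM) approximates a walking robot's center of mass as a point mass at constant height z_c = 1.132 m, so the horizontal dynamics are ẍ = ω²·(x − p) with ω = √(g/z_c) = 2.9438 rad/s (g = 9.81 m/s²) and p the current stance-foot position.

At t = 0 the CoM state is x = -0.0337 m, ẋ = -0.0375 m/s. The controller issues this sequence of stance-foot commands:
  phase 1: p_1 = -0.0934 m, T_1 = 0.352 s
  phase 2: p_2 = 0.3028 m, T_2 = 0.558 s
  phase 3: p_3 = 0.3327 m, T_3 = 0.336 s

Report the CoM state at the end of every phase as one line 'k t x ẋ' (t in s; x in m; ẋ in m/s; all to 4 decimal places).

1 0.3520 -0.0144 0.1570
2 0.9100 -0.4149 -1.9018
3 1.2460 -1.5598 -5.4600

phase 1: p=-0.0934, T=0.352, ωT=1.036218, cosh=1.586665, sinh=1.231871; start (x,ẋ)=(-0.033700, -0.037500) → end (x,ẋ)=(-0.014368, 0.156995)
phase 2: p=0.3028, T=0.558, ωT=1.642640, cosh=2.681134, sinh=2.487665; start (x,ẋ)=(-0.014368, 0.156995) → end (x,ẋ)=(-0.414902, -1.901760)
phase 3: p=0.3327, T=0.336, ωT=0.989117, cosh=1.530382, sinh=1.158477; start (x,ẋ)=(-0.414902, -1.901760) → end (x,ẋ)=(-1.559818, -5.459984)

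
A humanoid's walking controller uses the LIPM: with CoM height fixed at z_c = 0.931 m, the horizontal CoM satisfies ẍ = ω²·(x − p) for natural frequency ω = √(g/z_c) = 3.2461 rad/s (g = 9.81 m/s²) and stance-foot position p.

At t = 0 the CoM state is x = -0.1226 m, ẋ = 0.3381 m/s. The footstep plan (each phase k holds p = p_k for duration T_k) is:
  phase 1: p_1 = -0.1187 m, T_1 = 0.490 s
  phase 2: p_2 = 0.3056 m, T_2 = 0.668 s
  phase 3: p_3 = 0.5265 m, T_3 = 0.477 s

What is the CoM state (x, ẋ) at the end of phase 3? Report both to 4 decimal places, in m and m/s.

phase 1: p=-0.1187, T=0.490, ωT=1.590589, cosh=2.555222, sinh=2.351416; start (x,ẋ)=(-0.122600, 0.338100) → end (x,ẋ)=(0.116248, 0.834152)
phase 2: p=0.3056, T=0.668, ωT=2.168395, cosh=4.429299, sinh=4.314938; start (x,ẋ)=(0.116248, 0.834152) → end (x,ẋ)=(0.575716, 1.042511)
phase 3: p=0.5265, T=0.477, ωT=1.548390, cosh=2.458240, sinh=2.245650; start (x,ẋ)=(0.575716, 1.042511) → end (x,ẋ)=(1.368693, 2.921507)

x = 1.3687, ẋ = 2.9215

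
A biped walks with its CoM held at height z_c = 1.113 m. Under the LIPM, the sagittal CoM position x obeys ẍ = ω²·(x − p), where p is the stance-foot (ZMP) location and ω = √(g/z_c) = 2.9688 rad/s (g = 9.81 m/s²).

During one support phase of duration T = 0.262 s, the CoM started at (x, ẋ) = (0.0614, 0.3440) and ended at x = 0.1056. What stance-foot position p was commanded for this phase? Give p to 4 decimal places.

p = 0.2352

ωT = 2.9688·0.262 = 0.777826; cosh(ωT) = 1.318069, sinh(ωT) = 0.858665
x(T) = p + (x₀−p)·cosh(ωT) + (ẋ₀/ω)·sinh(ωT) ⇒ p·(1 − cosh) = x(T) − x₀·cosh − (ẋ₀/ω)·sinh
numerator   = 0.1056 − (0.0614)·1.318069 − (0.3440/2.9688)·0.858665 = -0.074824
denominator = 1 − 1.318069 = -0.318069
p = -0.074824 / -0.318069 = 0.2352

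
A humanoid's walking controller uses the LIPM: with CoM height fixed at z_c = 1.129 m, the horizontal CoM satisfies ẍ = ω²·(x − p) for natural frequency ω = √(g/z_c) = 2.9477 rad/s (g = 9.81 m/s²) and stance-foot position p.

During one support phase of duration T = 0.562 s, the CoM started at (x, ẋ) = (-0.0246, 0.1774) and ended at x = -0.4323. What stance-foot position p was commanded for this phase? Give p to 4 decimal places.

ωT = 2.9477·0.562 = 1.656607; cosh(ωT) = 2.716142, sinh(ωT) = 2.525357
x(T) = p + (x₀−p)·cosh(ωT) + (ẋ₀/ω)·sinh(ωT) ⇒ p·(1 − cosh) = x(T) − x₀·cosh − (ẋ₀/ω)·sinh
numerator   = -0.4323 − (-0.0246)·2.716142 − (0.1774/2.9477)·2.525357 = -0.517465
denominator = 1 − 2.716142 = -1.716142
p = -0.517465 / -1.716142 = 0.3015

p = 0.3015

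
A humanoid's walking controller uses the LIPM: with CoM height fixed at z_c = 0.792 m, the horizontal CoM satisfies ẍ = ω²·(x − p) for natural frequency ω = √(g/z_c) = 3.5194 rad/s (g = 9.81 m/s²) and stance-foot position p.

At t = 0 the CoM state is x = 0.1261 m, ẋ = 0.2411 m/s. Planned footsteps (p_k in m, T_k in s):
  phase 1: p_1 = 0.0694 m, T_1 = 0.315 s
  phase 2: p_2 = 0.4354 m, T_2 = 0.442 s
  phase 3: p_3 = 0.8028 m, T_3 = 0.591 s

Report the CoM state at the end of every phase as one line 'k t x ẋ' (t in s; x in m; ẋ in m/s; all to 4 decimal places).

phase 1: p=0.0694, T=0.315, ωT=1.108611, cosh=1.680082, sinh=1.350065; start (x,ẋ)=(0.126100, 0.241100) → end (x,ẋ)=(0.257148, 0.674473)
phase 2: p=0.4354, T=0.442, ωT=1.555575, cosh=2.474439, sinh=2.263371; start (x,ẋ)=(0.257148, 0.674473) → end (x,ẋ)=(0.428089, 0.249041)
phase 3: p=0.8028, T=0.591, ωT=2.079965, cosh=4.064563, sinh=3.939629; start (x,ẋ)=(0.428089, 0.249041) → end (x,ẋ)=(-0.441460, -4.183176)

1 0.3150 0.2571 0.6745
2 0.7570 0.4281 0.2490
3 1.3480 -0.4415 -4.1832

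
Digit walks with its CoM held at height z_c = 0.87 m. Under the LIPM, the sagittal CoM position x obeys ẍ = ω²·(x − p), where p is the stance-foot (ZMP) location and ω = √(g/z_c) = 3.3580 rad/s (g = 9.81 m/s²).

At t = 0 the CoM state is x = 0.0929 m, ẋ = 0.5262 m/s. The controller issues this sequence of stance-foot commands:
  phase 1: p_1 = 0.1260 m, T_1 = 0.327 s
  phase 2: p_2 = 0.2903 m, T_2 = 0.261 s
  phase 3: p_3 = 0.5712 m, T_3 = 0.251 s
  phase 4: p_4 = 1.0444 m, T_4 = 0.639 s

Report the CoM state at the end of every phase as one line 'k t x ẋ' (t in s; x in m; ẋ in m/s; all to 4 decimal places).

1 0.3270 0.2796 0.7285
2 0.5880 0.4907 0.9912
3 0.8390 0.7397 1.1089
4 1.4780 1.1164 0.4913

phase 1: p=0.1260, T=0.327, ωT=1.098066, cosh=1.665939, sinh=1.332423; start (x,ẋ)=(0.092900, 0.526200) → end (x,ẋ)=(0.279649, 0.728518)
phase 2: p=0.2903, T=0.261, ωT=0.876438, cosh=1.409295, sinh=0.993032; start (x,ẋ)=(0.279649, 0.728518) → end (x,ẋ)=(0.490728, 0.991179)
phase 3: p=0.5712, T=0.251, ωT=0.842858, cosh=1.376738, sinh=0.946259; start (x,ẋ)=(0.490728, 0.991179) → end (x,ẋ)=(0.739717, 1.108890)
phase 4: p=1.0444, T=0.639, ωT=2.145762, cosh=4.332766, sinh=4.215787; start (x,ẋ)=(0.739717, 1.108890) → end (x,ẋ)=(1.116433, 0.491286)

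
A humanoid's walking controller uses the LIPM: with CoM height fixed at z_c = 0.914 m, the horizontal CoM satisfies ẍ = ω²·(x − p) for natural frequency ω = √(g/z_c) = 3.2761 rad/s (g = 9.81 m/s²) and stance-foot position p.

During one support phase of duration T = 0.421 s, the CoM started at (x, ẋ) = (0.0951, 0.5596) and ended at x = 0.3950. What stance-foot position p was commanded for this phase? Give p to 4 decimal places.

p = 0.1111

ωT = 3.2761·0.421 = 1.379238; cosh(ωT) = 2.111822, sinh(ωT) = 1.860052
x(T) = p + (x₀−p)·cosh(ωT) + (ẋ₀/ω)·sinh(ωT) ⇒ p·(1 − cosh) = x(T) − x₀·cosh − (ẋ₀/ω)·sinh
numerator   = 0.3950 − (0.0951)·2.111822 − (0.5596/3.2761)·1.860052 = -0.123555
denominator = 1 − 2.111822 = -1.111822
p = -0.123555 / -1.111822 = 0.1111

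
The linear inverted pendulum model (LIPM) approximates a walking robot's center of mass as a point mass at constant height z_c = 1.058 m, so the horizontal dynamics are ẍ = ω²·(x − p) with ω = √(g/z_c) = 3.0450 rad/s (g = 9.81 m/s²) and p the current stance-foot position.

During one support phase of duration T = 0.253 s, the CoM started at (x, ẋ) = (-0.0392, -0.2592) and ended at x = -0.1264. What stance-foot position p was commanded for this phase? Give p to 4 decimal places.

ωT = 3.0450·0.253 = 0.770385; cosh(ωT) = 1.311716, sinh(ωT) = 0.848882
x(T) = p + (x₀−p)·cosh(ωT) + (ẋ₀/ω)·sinh(ωT) ⇒ p·(1 − cosh) = x(T) − x₀·cosh − (ẋ₀/ω)·sinh
numerator   = -0.1264 − (-0.0392)·1.311716 − (-0.2592/3.0450)·0.848882 = -0.002721
denominator = 1 − 1.311716 = -0.311716
p = -0.002721 / -0.311716 = 0.0087

p = 0.0087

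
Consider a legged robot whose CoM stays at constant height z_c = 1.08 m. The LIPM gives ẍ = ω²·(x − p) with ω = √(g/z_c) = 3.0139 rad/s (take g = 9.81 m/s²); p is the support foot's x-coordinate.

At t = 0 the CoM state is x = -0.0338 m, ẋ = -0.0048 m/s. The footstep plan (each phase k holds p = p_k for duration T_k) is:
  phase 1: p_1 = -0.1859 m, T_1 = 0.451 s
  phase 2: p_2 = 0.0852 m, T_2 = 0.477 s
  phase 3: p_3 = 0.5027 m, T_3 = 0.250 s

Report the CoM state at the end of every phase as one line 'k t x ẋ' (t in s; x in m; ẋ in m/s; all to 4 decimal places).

phase 1: p=-0.1859, T=0.451, ωT=1.359269, cosh=2.075097, sinh=1.818249; start (x,ẋ)=(-0.033800, -0.004800) → end (x,ẋ)=(0.126826, 0.823551)
phase 2: p=0.0852, T=0.477, ωT=1.437630, cosh=2.224098, sinh=1.986608; start (x,ẋ)=(0.126826, 0.823551) → end (x,ẋ)=(0.720624, 2.080893)
phase 3: p=0.5027, T=0.250, ωT=0.753475, cosh=1.297549, sinh=0.826821; start (x,ẋ)=(0.720624, 2.080893) → end (x,ẋ)=(1.356330, 3.243116)

1 0.4510 0.1268 0.8236
2 0.9280 0.7206 2.0809
3 1.1780 1.3563 3.2431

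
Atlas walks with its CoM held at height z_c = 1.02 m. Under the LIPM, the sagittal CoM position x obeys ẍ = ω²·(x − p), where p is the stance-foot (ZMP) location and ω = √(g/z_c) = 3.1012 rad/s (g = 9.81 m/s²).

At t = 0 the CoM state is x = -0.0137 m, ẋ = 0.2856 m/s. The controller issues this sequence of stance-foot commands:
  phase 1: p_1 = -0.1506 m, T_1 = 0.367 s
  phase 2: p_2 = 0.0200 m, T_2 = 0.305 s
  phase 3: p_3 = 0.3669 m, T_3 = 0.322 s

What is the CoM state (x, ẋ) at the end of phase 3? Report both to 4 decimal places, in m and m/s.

phase 1: p=-0.1506, T=0.367, ωT=1.138140, cosh=1.720687, sinh=1.400272; start (x,ẋ)=(-0.013700, 0.285600) → end (x,ẋ)=(0.213918, 1.085920)
phase 2: p=0.0200, T=0.305, ωT=0.945866, cosh=1.481693, sinh=1.093350; start (x,ẋ)=(0.213918, 1.085920) → end (x,ẋ)=(0.690175, 2.266516)
phase 3: p=0.3669, T=0.322, ωT=0.998586, cosh=1.541421, sinh=1.173021; start (x,ẋ)=(0.690175, 2.266516) → end (x,ẋ)=(1.722507, 4.669657)

x = 1.7225, ẋ = 4.6697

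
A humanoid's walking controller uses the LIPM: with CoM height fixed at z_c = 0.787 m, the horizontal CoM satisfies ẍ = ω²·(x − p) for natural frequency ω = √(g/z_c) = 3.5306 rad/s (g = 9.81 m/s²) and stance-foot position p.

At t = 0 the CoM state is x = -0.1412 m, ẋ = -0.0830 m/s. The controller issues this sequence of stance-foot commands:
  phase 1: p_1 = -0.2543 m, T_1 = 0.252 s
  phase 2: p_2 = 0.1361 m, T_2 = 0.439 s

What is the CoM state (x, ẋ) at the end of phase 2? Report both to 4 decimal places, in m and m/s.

phase 1: p=-0.2543, T=0.252, ωT=0.889711, cosh=1.422600, sinh=1.011826; start (x,ẋ)=(-0.141200, -0.083000) → end (x,ẋ)=(-0.117191, 0.285957)
phase 2: p=0.1361, T=0.439, ωT=1.549933, cosh=2.461709, sinh=2.249447; start (x,ẋ)=(-0.117191, 0.285957) → end (x,ẋ)=(-0.305236, -1.307665)

x = -0.3052, ẋ = -1.3077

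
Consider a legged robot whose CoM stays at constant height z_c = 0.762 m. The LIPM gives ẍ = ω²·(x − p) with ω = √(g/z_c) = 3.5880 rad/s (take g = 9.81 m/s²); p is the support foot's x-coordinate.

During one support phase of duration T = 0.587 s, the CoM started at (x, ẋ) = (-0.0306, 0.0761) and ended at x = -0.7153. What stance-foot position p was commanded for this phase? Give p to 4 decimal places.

p = 0.2125

ωT = 3.5880·0.587 = 2.106156; cosh(ωT) = 4.169150, sinh(ωT) = 4.047446
x(T) = p + (x₀−p)·cosh(ωT) + (ẋ₀/ω)·sinh(ωT) ⇒ p·(1 − cosh) = x(T) − x₀·cosh − (ẋ₀/ω)·sinh
numerator   = -0.7153 − (-0.0306)·4.169150 − (0.0761/3.5880)·4.047446 = -0.673569
denominator = 1 − 4.169150 = -3.169150
p = -0.673569 / -3.169150 = 0.2125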